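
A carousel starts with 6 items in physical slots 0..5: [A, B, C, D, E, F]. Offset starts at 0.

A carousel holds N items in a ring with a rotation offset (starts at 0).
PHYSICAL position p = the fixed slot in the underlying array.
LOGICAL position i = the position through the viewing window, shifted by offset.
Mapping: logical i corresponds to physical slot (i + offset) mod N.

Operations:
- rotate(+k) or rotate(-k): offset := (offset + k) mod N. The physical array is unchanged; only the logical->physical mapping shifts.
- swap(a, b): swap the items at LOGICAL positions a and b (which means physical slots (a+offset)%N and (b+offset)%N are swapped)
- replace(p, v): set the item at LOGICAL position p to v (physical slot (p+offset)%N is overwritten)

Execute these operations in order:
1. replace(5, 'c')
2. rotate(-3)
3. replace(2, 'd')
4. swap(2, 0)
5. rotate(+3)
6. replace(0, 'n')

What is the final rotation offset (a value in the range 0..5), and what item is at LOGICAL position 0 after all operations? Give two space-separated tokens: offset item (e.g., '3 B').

After op 1 (replace(5, 'c')): offset=0, physical=[A,B,C,D,E,c], logical=[A,B,C,D,E,c]
After op 2 (rotate(-3)): offset=3, physical=[A,B,C,D,E,c], logical=[D,E,c,A,B,C]
After op 3 (replace(2, 'd')): offset=3, physical=[A,B,C,D,E,d], logical=[D,E,d,A,B,C]
After op 4 (swap(2, 0)): offset=3, physical=[A,B,C,d,E,D], logical=[d,E,D,A,B,C]
After op 5 (rotate(+3)): offset=0, physical=[A,B,C,d,E,D], logical=[A,B,C,d,E,D]
After op 6 (replace(0, 'n')): offset=0, physical=[n,B,C,d,E,D], logical=[n,B,C,d,E,D]

Answer: 0 n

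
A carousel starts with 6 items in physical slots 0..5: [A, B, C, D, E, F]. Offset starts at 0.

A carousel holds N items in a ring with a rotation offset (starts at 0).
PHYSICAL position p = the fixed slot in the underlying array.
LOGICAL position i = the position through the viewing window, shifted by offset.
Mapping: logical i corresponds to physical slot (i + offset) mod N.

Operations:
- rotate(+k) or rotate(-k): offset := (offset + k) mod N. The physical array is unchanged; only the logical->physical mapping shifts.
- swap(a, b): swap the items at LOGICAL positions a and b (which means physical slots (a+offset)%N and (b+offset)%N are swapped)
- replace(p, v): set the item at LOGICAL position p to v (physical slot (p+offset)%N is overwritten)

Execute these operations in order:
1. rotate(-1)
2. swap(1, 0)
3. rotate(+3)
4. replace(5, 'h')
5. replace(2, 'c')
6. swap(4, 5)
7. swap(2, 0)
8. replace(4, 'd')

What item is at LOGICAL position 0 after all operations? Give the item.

After op 1 (rotate(-1)): offset=5, physical=[A,B,C,D,E,F], logical=[F,A,B,C,D,E]
After op 2 (swap(1, 0)): offset=5, physical=[F,B,C,D,E,A], logical=[A,F,B,C,D,E]
After op 3 (rotate(+3)): offset=2, physical=[F,B,C,D,E,A], logical=[C,D,E,A,F,B]
After op 4 (replace(5, 'h')): offset=2, physical=[F,h,C,D,E,A], logical=[C,D,E,A,F,h]
After op 5 (replace(2, 'c')): offset=2, physical=[F,h,C,D,c,A], logical=[C,D,c,A,F,h]
After op 6 (swap(4, 5)): offset=2, physical=[h,F,C,D,c,A], logical=[C,D,c,A,h,F]
After op 7 (swap(2, 0)): offset=2, physical=[h,F,c,D,C,A], logical=[c,D,C,A,h,F]
After op 8 (replace(4, 'd')): offset=2, physical=[d,F,c,D,C,A], logical=[c,D,C,A,d,F]

Answer: c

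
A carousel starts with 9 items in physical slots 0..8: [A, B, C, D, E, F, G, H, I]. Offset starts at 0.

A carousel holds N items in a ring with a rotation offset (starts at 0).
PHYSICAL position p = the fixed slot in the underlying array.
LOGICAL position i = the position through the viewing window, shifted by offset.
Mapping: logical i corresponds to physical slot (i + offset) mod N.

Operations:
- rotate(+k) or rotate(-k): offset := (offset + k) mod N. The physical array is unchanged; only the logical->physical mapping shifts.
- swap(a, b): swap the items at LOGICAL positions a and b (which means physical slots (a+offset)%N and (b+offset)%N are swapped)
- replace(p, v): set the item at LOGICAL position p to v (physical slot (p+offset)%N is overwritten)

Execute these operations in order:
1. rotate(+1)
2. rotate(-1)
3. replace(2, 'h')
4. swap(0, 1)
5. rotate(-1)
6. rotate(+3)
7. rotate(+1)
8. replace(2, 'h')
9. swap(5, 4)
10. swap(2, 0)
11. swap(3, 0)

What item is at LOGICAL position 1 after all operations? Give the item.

Answer: E

Derivation:
After op 1 (rotate(+1)): offset=1, physical=[A,B,C,D,E,F,G,H,I], logical=[B,C,D,E,F,G,H,I,A]
After op 2 (rotate(-1)): offset=0, physical=[A,B,C,D,E,F,G,H,I], logical=[A,B,C,D,E,F,G,H,I]
After op 3 (replace(2, 'h')): offset=0, physical=[A,B,h,D,E,F,G,H,I], logical=[A,B,h,D,E,F,G,H,I]
After op 4 (swap(0, 1)): offset=0, physical=[B,A,h,D,E,F,G,H,I], logical=[B,A,h,D,E,F,G,H,I]
After op 5 (rotate(-1)): offset=8, physical=[B,A,h,D,E,F,G,H,I], logical=[I,B,A,h,D,E,F,G,H]
After op 6 (rotate(+3)): offset=2, physical=[B,A,h,D,E,F,G,H,I], logical=[h,D,E,F,G,H,I,B,A]
After op 7 (rotate(+1)): offset=3, physical=[B,A,h,D,E,F,G,H,I], logical=[D,E,F,G,H,I,B,A,h]
After op 8 (replace(2, 'h')): offset=3, physical=[B,A,h,D,E,h,G,H,I], logical=[D,E,h,G,H,I,B,A,h]
After op 9 (swap(5, 4)): offset=3, physical=[B,A,h,D,E,h,G,I,H], logical=[D,E,h,G,I,H,B,A,h]
After op 10 (swap(2, 0)): offset=3, physical=[B,A,h,h,E,D,G,I,H], logical=[h,E,D,G,I,H,B,A,h]
After op 11 (swap(3, 0)): offset=3, physical=[B,A,h,G,E,D,h,I,H], logical=[G,E,D,h,I,H,B,A,h]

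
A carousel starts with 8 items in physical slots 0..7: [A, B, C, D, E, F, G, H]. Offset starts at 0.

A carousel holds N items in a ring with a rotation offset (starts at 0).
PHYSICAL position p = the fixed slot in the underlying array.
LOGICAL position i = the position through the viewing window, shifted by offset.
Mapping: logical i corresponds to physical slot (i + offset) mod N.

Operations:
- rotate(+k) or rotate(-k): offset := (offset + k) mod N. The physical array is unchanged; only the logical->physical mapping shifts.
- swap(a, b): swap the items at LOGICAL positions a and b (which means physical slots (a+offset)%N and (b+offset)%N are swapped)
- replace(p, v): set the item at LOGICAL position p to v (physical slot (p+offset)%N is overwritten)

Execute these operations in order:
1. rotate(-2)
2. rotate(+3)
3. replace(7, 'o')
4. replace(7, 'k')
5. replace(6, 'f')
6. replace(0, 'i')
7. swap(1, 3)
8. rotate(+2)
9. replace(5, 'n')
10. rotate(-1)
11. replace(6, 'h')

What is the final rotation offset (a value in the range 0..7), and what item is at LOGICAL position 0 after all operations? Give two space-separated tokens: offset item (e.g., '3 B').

After op 1 (rotate(-2)): offset=6, physical=[A,B,C,D,E,F,G,H], logical=[G,H,A,B,C,D,E,F]
After op 2 (rotate(+3)): offset=1, physical=[A,B,C,D,E,F,G,H], logical=[B,C,D,E,F,G,H,A]
After op 3 (replace(7, 'o')): offset=1, physical=[o,B,C,D,E,F,G,H], logical=[B,C,D,E,F,G,H,o]
After op 4 (replace(7, 'k')): offset=1, physical=[k,B,C,D,E,F,G,H], logical=[B,C,D,E,F,G,H,k]
After op 5 (replace(6, 'f')): offset=1, physical=[k,B,C,D,E,F,G,f], logical=[B,C,D,E,F,G,f,k]
After op 6 (replace(0, 'i')): offset=1, physical=[k,i,C,D,E,F,G,f], logical=[i,C,D,E,F,G,f,k]
After op 7 (swap(1, 3)): offset=1, physical=[k,i,E,D,C,F,G,f], logical=[i,E,D,C,F,G,f,k]
After op 8 (rotate(+2)): offset=3, physical=[k,i,E,D,C,F,G,f], logical=[D,C,F,G,f,k,i,E]
After op 9 (replace(5, 'n')): offset=3, physical=[n,i,E,D,C,F,G,f], logical=[D,C,F,G,f,n,i,E]
After op 10 (rotate(-1)): offset=2, physical=[n,i,E,D,C,F,G,f], logical=[E,D,C,F,G,f,n,i]
After op 11 (replace(6, 'h')): offset=2, physical=[h,i,E,D,C,F,G,f], logical=[E,D,C,F,G,f,h,i]

Answer: 2 E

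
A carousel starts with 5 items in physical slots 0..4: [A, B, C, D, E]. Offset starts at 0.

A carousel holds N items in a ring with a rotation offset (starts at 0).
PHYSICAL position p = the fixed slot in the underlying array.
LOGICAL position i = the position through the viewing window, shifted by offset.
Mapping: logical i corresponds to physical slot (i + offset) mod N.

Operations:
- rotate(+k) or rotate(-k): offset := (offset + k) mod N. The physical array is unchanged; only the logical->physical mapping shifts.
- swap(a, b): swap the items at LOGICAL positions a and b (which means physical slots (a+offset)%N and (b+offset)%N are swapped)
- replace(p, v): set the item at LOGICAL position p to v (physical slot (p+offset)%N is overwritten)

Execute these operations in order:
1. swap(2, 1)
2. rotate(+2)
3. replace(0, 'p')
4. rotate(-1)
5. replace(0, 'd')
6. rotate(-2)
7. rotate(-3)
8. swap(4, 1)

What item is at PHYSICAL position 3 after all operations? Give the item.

Answer: D

Derivation:
After op 1 (swap(2, 1)): offset=0, physical=[A,C,B,D,E], logical=[A,C,B,D,E]
After op 2 (rotate(+2)): offset=2, physical=[A,C,B,D,E], logical=[B,D,E,A,C]
After op 3 (replace(0, 'p')): offset=2, physical=[A,C,p,D,E], logical=[p,D,E,A,C]
After op 4 (rotate(-1)): offset=1, physical=[A,C,p,D,E], logical=[C,p,D,E,A]
After op 5 (replace(0, 'd')): offset=1, physical=[A,d,p,D,E], logical=[d,p,D,E,A]
After op 6 (rotate(-2)): offset=4, physical=[A,d,p,D,E], logical=[E,A,d,p,D]
After op 7 (rotate(-3)): offset=1, physical=[A,d,p,D,E], logical=[d,p,D,E,A]
After op 8 (swap(4, 1)): offset=1, physical=[p,d,A,D,E], logical=[d,A,D,E,p]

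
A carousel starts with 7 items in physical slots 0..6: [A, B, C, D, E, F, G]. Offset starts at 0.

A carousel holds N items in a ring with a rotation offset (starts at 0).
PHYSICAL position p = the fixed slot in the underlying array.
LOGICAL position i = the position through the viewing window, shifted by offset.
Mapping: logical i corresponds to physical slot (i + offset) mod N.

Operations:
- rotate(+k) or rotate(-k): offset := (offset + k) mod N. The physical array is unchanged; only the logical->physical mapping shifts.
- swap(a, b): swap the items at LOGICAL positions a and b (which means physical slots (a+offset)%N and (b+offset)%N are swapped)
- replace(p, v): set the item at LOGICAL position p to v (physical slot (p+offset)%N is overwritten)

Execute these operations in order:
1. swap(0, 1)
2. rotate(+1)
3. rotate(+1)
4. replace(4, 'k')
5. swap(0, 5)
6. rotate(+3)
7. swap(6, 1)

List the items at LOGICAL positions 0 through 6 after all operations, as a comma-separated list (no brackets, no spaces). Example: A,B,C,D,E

After op 1 (swap(0, 1)): offset=0, physical=[B,A,C,D,E,F,G], logical=[B,A,C,D,E,F,G]
After op 2 (rotate(+1)): offset=1, physical=[B,A,C,D,E,F,G], logical=[A,C,D,E,F,G,B]
After op 3 (rotate(+1)): offset=2, physical=[B,A,C,D,E,F,G], logical=[C,D,E,F,G,B,A]
After op 4 (replace(4, 'k')): offset=2, physical=[B,A,C,D,E,F,k], logical=[C,D,E,F,k,B,A]
After op 5 (swap(0, 5)): offset=2, physical=[C,A,B,D,E,F,k], logical=[B,D,E,F,k,C,A]
After op 6 (rotate(+3)): offset=5, physical=[C,A,B,D,E,F,k], logical=[F,k,C,A,B,D,E]
After op 7 (swap(6, 1)): offset=5, physical=[C,A,B,D,k,F,E], logical=[F,E,C,A,B,D,k]

Answer: F,E,C,A,B,D,k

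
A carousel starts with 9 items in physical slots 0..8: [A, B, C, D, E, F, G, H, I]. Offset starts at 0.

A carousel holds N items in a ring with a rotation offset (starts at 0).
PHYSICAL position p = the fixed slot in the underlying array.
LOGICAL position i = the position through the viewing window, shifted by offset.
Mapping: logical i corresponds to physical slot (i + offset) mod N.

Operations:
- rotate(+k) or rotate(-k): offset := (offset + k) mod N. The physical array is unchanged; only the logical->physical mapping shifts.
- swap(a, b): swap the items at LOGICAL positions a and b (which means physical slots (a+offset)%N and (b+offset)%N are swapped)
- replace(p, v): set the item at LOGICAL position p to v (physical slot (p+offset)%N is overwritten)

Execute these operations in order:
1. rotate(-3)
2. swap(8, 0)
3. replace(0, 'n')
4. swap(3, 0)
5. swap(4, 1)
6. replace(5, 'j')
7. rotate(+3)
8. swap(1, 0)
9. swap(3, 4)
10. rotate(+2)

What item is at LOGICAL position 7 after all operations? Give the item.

Answer: H

Derivation:
After op 1 (rotate(-3)): offset=6, physical=[A,B,C,D,E,F,G,H,I], logical=[G,H,I,A,B,C,D,E,F]
After op 2 (swap(8, 0)): offset=6, physical=[A,B,C,D,E,G,F,H,I], logical=[F,H,I,A,B,C,D,E,G]
After op 3 (replace(0, 'n')): offset=6, physical=[A,B,C,D,E,G,n,H,I], logical=[n,H,I,A,B,C,D,E,G]
After op 4 (swap(3, 0)): offset=6, physical=[n,B,C,D,E,G,A,H,I], logical=[A,H,I,n,B,C,D,E,G]
After op 5 (swap(4, 1)): offset=6, physical=[n,H,C,D,E,G,A,B,I], logical=[A,B,I,n,H,C,D,E,G]
After op 6 (replace(5, 'j')): offset=6, physical=[n,H,j,D,E,G,A,B,I], logical=[A,B,I,n,H,j,D,E,G]
After op 7 (rotate(+3)): offset=0, physical=[n,H,j,D,E,G,A,B,I], logical=[n,H,j,D,E,G,A,B,I]
After op 8 (swap(1, 0)): offset=0, physical=[H,n,j,D,E,G,A,B,I], logical=[H,n,j,D,E,G,A,B,I]
After op 9 (swap(3, 4)): offset=0, physical=[H,n,j,E,D,G,A,B,I], logical=[H,n,j,E,D,G,A,B,I]
After op 10 (rotate(+2)): offset=2, physical=[H,n,j,E,D,G,A,B,I], logical=[j,E,D,G,A,B,I,H,n]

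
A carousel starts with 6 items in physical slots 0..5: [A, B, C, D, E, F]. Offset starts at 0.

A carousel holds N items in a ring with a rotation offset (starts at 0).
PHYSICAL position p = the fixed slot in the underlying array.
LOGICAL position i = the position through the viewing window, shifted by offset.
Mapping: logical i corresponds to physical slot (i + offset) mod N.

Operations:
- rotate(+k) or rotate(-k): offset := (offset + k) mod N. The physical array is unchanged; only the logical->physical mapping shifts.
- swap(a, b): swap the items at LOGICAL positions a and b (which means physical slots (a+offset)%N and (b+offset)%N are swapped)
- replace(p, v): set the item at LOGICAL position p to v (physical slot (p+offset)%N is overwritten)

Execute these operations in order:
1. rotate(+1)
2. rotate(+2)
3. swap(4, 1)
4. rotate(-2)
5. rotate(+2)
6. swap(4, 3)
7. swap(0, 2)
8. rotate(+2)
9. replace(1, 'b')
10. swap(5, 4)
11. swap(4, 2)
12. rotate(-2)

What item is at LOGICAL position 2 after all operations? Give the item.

After op 1 (rotate(+1)): offset=1, physical=[A,B,C,D,E,F], logical=[B,C,D,E,F,A]
After op 2 (rotate(+2)): offset=3, physical=[A,B,C,D,E,F], logical=[D,E,F,A,B,C]
After op 3 (swap(4, 1)): offset=3, physical=[A,E,C,D,B,F], logical=[D,B,F,A,E,C]
After op 4 (rotate(-2)): offset=1, physical=[A,E,C,D,B,F], logical=[E,C,D,B,F,A]
After op 5 (rotate(+2)): offset=3, physical=[A,E,C,D,B,F], logical=[D,B,F,A,E,C]
After op 6 (swap(4, 3)): offset=3, physical=[E,A,C,D,B,F], logical=[D,B,F,E,A,C]
After op 7 (swap(0, 2)): offset=3, physical=[E,A,C,F,B,D], logical=[F,B,D,E,A,C]
After op 8 (rotate(+2)): offset=5, physical=[E,A,C,F,B,D], logical=[D,E,A,C,F,B]
After op 9 (replace(1, 'b')): offset=5, physical=[b,A,C,F,B,D], logical=[D,b,A,C,F,B]
After op 10 (swap(5, 4)): offset=5, physical=[b,A,C,B,F,D], logical=[D,b,A,C,B,F]
After op 11 (swap(4, 2)): offset=5, physical=[b,B,C,A,F,D], logical=[D,b,B,C,A,F]
After op 12 (rotate(-2)): offset=3, physical=[b,B,C,A,F,D], logical=[A,F,D,b,B,C]

Answer: D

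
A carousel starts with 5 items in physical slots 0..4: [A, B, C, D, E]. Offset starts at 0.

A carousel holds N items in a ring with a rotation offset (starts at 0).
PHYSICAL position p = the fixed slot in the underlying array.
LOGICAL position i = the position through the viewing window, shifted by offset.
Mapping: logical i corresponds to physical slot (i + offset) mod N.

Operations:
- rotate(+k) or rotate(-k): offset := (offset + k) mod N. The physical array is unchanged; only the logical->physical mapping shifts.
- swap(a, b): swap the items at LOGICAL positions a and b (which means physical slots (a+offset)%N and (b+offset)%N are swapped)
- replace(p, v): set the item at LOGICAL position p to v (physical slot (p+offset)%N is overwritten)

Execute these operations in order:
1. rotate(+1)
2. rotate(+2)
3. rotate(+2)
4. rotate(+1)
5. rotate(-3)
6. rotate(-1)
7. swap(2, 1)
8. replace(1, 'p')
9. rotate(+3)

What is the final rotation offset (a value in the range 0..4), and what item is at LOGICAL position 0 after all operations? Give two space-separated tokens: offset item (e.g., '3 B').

Answer: 0 A

Derivation:
After op 1 (rotate(+1)): offset=1, physical=[A,B,C,D,E], logical=[B,C,D,E,A]
After op 2 (rotate(+2)): offset=3, physical=[A,B,C,D,E], logical=[D,E,A,B,C]
After op 3 (rotate(+2)): offset=0, physical=[A,B,C,D,E], logical=[A,B,C,D,E]
After op 4 (rotate(+1)): offset=1, physical=[A,B,C,D,E], logical=[B,C,D,E,A]
After op 5 (rotate(-3)): offset=3, physical=[A,B,C,D,E], logical=[D,E,A,B,C]
After op 6 (rotate(-1)): offset=2, physical=[A,B,C,D,E], logical=[C,D,E,A,B]
After op 7 (swap(2, 1)): offset=2, physical=[A,B,C,E,D], logical=[C,E,D,A,B]
After op 8 (replace(1, 'p')): offset=2, physical=[A,B,C,p,D], logical=[C,p,D,A,B]
After op 9 (rotate(+3)): offset=0, physical=[A,B,C,p,D], logical=[A,B,C,p,D]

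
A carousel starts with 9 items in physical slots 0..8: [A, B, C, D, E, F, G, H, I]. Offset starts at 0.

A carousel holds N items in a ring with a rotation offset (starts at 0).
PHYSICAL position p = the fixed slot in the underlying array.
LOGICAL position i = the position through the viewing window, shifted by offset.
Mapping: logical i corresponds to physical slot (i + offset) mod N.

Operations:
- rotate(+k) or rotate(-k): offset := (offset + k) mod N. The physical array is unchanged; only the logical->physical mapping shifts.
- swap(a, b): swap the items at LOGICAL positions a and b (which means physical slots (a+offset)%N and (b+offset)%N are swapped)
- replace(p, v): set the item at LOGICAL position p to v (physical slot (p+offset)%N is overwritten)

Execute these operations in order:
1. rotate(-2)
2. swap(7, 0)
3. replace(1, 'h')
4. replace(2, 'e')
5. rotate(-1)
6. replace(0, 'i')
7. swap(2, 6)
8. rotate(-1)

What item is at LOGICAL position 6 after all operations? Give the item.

Answer: C

Derivation:
After op 1 (rotate(-2)): offset=7, physical=[A,B,C,D,E,F,G,H,I], logical=[H,I,A,B,C,D,E,F,G]
After op 2 (swap(7, 0)): offset=7, physical=[A,B,C,D,E,H,G,F,I], logical=[F,I,A,B,C,D,E,H,G]
After op 3 (replace(1, 'h')): offset=7, physical=[A,B,C,D,E,H,G,F,h], logical=[F,h,A,B,C,D,E,H,G]
After op 4 (replace(2, 'e')): offset=7, physical=[e,B,C,D,E,H,G,F,h], logical=[F,h,e,B,C,D,E,H,G]
After op 5 (rotate(-1)): offset=6, physical=[e,B,C,D,E,H,G,F,h], logical=[G,F,h,e,B,C,D,E,H]
After op 6 (replace(0, 'i')): offset=6, physical=[e,B,C,D,E,H,i,F,h], logical=[i,F,h,e,B,C,D,E,H]
After op 7 (swap(2, 6)): offset=6, physical=[e,B,C,h,E,H,i,F,D], logical=[i,F,D,e,B,C,h,E,H]
After op 8 (rotate(-1)): offset=5, physical=[e,B,C,h,E,H,i,F,D], logical=[H,i,F,D,e,B,C,h,E]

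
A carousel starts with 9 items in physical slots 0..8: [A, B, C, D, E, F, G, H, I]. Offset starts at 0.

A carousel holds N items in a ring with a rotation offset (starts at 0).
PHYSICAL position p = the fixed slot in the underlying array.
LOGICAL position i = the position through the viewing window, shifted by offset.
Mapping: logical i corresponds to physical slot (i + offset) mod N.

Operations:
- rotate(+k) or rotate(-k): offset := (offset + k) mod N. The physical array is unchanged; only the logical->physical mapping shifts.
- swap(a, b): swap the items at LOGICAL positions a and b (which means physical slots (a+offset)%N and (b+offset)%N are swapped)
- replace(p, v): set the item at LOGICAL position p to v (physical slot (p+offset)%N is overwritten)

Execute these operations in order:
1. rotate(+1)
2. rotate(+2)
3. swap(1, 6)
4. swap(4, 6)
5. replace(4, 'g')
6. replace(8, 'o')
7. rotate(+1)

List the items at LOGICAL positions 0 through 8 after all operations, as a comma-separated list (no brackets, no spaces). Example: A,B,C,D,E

After op 1 (rotate(+1)): offset=1, physical=[A,B,C,D,E,F,G,H,I], logical=[B,C,D,E,F,G,H,I,A]
After op 2 (rotate(+2)): offset=3, physical=[A,B,C,D,E,F,G,H,I], logical=[D,E,F,G,H,I,A,B,C]
After op 3 (swap(1, 6)): offset=3, physical=[E,B,C,D,A,F,G,H,I], logical=[D,A,F,G,H,I,E,B,C]
After op 4 (swap(4, 6)): offset=3, physical=[H,B,C,D,A,F,G,E,I], logical=[D,A,F,G,E,I,H,B,C]
After op 5 (replace(4, 'g')): offset=3, physical=[H,B,C,D,A,F,G,g,I], logical=[D,A,F,G,g,I,H,B,C]
After op 6 (replace(8, 'o')): offset=3, physical=[H,B,o,D,A,F,G,g,I], logical=[D,A,F,G,g,I,H,B,o]
After op 7 (rotate(+1)): offset=4, physical=[H,B,o,D,A,F,G,g,I], logical=[A,F,G,g,I,H,B,o,D]

Answer: A,F,G,g,I,H,B,o,D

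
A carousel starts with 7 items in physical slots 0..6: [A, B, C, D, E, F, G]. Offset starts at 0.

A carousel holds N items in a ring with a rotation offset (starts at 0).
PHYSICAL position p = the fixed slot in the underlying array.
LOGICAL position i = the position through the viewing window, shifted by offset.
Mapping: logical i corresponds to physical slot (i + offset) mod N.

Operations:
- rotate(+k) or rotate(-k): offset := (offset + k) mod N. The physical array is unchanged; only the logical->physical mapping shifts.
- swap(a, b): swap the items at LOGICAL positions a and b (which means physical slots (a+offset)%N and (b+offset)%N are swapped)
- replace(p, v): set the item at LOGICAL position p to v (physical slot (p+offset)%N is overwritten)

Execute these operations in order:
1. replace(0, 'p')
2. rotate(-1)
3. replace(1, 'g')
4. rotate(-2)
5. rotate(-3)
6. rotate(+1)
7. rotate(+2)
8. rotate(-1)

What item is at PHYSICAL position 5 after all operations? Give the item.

Answer: F

Derivation:
After op 1 (replace(0, 'p')): offset=0, physical=[p,B,C,D,E,F,G], logical=[p,B,C,D,E,F,G]
After op 2 (rotate(-1)): offset=6, physical=[p,B,C,D,E,F,G], logical=[G,p,B,C,D,E,F]
After op 3 (replace(1, 'g')): offset=6, physical=[g,B,C,D,E,F,G], logical=[G,g,B,C,D,E,F]
After op 4 (rotate(-2)): offset=4, physical=[g,B,C,D,E,F,G], logical=[E,F,G,g,B,C,D]
After op 5 (rotate(-3)): offset=1, physical=[g,B,C,D,E,F,G], logical=[B,C,D,E,F,G,g]
After op 6 (rotate(+1)): offset=2, physical=[g,B,C,D,E,F,G], logical=[C,D,E,F,G,g,B]
After op 7 (rotate(+2)): offset=4, physical=[g,B,C,D,E,F,G], logical=[E,F,G,g,B,C,D]
After op 8 (rotate(-1)): offset=3, physical=[g,B,C,D,E,F,G], logical=[D,E,F,G,g,B,C]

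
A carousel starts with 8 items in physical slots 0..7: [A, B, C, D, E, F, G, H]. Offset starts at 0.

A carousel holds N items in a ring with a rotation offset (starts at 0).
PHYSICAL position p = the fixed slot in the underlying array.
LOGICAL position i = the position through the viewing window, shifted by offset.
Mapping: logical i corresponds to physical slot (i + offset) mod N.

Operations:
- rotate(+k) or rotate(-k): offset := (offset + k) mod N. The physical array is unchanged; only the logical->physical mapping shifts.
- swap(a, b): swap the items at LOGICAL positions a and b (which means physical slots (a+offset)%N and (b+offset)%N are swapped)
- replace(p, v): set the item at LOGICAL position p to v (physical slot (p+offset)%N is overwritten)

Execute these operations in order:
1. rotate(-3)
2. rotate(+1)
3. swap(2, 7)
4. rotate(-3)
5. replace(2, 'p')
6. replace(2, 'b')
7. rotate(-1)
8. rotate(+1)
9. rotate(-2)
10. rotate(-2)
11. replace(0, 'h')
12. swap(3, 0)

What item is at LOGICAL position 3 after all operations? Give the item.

Answer: h

Derivation:
After op 1 (rotate(-3)): offset=5, physical=[A,B,C,D,E,F,G,H], logical=[F,G,H,A,B,C,D,E]
After op 2 (rotate(+1)): offset=6, physical=[A,B,C,D,E,F,G,H], logical=[G,H,A,B,C,D,E,F]
After op 3 (swap(2, 7)): offset=6, physical=[F,B,C,D,E,A,G,H], logical=[G,H,F,B,C,D,E,A]
After op 4 (rotate(-3)): offset=3, physical=[F,B,C,D,E,A,G,H], logical=[D,E,A,G,H,F,B,C]
After op 5 (replace(2, 'p')): offset=3, physical=[F,B,C,D,E,p,G,H], logical=[D,E,p,G,H,F,B,C]
After op 6 (replace(2, 'b')): offset=3, physical=[F,B,C,D,E,b,G,H], logical=[D,E,b,G,H,F,B,C]
After op 7 (rotate(-1)): offset=2, physical=[F,B,C,D,E,b,G,H], logical=[C,D,E,b,G,H,F,B]
After op 8 (rotate(+1)): offset=3, physical=[F,B,C,D,E,b,G,H], logical=[D,E,b,G,H,F,B,C]
After op 9 (rotate(-2)): offset=1, physical=[F,B,C,D,E,b,G,H], logical=[B,C,D,E,b,G,H,F]
After op 10 (rotate(-2)): offset=7, physical=[F,B,C,D,E,b,G,H], logical=[H,F,B,C,D,E,b,G]
After op 11 (replace(0, 'h')): offset=7, physical=[F,B,C,D,E,b,G,h], logical=[h,F,B,C,D,E,b,G]
After op 12 (swap(3, 0)): offset=7, physical=[F,B,h,D,E,b,G,C], logical=[C,F,B,h,D,E,b,G]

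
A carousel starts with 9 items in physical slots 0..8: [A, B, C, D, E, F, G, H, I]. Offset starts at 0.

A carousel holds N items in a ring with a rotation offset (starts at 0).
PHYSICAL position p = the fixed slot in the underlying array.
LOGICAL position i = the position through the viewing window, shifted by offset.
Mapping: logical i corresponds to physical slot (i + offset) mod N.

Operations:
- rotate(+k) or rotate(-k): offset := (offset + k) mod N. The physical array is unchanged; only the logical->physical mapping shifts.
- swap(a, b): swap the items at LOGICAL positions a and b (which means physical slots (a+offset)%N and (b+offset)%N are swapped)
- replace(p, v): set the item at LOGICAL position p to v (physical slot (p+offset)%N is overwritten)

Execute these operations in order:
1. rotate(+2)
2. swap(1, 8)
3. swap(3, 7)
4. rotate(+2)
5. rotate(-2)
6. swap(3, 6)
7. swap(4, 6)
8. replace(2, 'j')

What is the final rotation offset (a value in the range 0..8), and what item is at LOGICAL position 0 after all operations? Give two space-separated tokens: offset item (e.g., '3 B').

After op 1 (rotate(+2)): offset=2, physical=[A,B,C,D,E,F,G,H,I], logical=[C,D,E,F,G,H,I,A,B]
After op 2 (swap(1, 8)): offset=2, physical=[A,D,C,B,E,F,G,H,I], logical=[C,B,E,F,G,H,I,A,D]
After op 3 (swap(3, 7)): offset=2, physical=[F,D,C,B,E,A,G,H,I], logical=[C,B,E,A,G,H,I,F,D]
After op 4 (rotate(+2)): offset=4, physical=[F,D,C,B,E,A,G,H,I], logical=[E,A,G,H,I,F,D,C,B]
After op 5 (rotate(-2)): offset=2, physical=[F,D,C,B,E,A,G,H,I], logical=[C,B,E,A,G,H,I,F,D]
After op 6 (swap(3, 6)): offset=2, physical=[F,D,C,B,E,I,G,H,A], logical=[C,B,E,I,G,H,A,F,D]
After op 7 (swap(4, 6)): offset=2, physical=[F,D,C,B,E,I,A,H,G], logical=[C,B,E,I,A,H,G,F,D]
After op 8 (replace(2, 'j')): offset=2, physical=[F,D,C,B,j,I,A,H,G], logical=[C,B,j,I,A,H,G,F,D]

Answer: 2 C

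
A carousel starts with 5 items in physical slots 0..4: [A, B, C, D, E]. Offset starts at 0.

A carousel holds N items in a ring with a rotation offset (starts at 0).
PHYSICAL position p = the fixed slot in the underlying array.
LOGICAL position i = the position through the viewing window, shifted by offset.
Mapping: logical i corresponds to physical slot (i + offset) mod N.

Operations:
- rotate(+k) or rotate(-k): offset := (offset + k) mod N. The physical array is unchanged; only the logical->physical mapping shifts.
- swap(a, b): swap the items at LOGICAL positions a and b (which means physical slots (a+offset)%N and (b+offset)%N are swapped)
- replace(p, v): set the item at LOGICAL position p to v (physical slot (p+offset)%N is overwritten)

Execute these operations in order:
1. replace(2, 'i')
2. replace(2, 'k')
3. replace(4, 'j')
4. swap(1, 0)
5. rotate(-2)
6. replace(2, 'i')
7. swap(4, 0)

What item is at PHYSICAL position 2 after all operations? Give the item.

After op 1 (replace(2, 'i')): offset=0, physical=[A,B,i,D,E], logical=[A,B,i,D,E]
After op 2 (replace(2, 'k')): offset=0, physical=[A,B,k,D,E], logical=[A,B,k,D,E]
After op 3 (replace(4, 'j')): offset=0, physical=[A,B,k,D,j], logical=[A,B,k,D,j]
After op 4 (swap(1, 0)): offset=0, physical=[B,A,k,D,j], logical=[B,A,k,D,j]
After op 5 (rotate(-2)): offset=3, physical=[B,A,k,D,j], logical=[D,j,B,A,k]
After op 6 (replace(2, 'i')): offset=3, physical=[i,A,k,D,j], logical=[D,j,i,A,k]
After op 7 (swap(4, 0)): offset=3, physical=[i,A,D,k,j], logical=[k,j,i,A,D]

Answer: D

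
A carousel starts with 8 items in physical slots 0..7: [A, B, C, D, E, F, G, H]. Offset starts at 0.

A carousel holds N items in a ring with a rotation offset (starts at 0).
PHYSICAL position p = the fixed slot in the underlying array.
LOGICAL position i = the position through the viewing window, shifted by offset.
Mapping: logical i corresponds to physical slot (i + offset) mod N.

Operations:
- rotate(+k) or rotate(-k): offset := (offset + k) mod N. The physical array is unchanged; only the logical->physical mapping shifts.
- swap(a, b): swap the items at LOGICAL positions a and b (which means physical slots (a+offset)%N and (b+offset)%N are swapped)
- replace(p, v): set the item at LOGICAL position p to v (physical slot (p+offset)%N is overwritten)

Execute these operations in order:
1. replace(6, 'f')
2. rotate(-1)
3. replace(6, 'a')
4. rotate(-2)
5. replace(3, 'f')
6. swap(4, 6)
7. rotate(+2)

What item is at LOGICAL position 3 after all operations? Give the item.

Answer: C

Derivation:
After op 1 (replace(6, 'f')): offset=0, physical=[A,B,C,D,E,F,f,H], logical=[A,B,C,D,E,F,f,H]
After op 2 (rotate(-1)): offset=7, physical=[A,B,C,D,E,F,f,H], logical=[H,A,B,C,D,E,F,f]
After op 3 (replace(6, 'a')): offset=7, physical=[A,B,C,D,E,a,f,H], logical=[H,A,B,C,D,E,a,f]
After op 4 (rotate(-2)): offset=5, physical=[A,B,C,D,E,a,f,H], logical=[a,f,H,A,B,C,D,E]
After op 5 (replace(3, 'f')): offset=5, physical=[f,B,C,D,E,a,f,H], logical=[a,f,H,f,B,C,D,E]
After op 6 (swap(4, 6)): offset=5, physical=[f,D,C,B,E,a,f,H], logical=[a,f,H,f,D,C,B,E]
After op 7 (rotate(+2)): offset=7, physical=[f,D,C,B,E,a,f,H], logical=[H,f,D,C,B,E,a,f]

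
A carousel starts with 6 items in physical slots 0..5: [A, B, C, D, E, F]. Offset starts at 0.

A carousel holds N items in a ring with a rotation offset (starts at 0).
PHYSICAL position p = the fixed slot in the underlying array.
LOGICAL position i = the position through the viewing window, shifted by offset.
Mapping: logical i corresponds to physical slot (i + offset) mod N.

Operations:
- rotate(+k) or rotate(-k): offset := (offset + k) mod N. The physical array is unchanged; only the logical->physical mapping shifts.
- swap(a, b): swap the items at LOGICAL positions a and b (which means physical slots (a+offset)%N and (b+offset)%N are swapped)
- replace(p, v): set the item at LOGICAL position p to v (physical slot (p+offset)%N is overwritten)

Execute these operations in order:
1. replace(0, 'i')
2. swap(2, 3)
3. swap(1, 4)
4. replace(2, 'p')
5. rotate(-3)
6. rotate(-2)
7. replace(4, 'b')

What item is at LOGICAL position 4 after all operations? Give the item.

After op 1 (replace(0, 'i')): offset=0, physical=[i,B,C,D,E,F], logical=[i,B,C,D,E,F]
After op 2 (swap(2, 3)): offset=0, physical=[i,B,D,C,E,F], logical=[i,B,D,C,E,F]
After op 3 (swap(1, 4)): offset=0, physical=[i,E,D,C,B,F], logical=[i,E,D,C,B,F]
After op 4 (replace(2, 'p')): offset=0, physical=[i,E,p,C,B,F], logical=[i,E,p,C,B,F]
After op 5 (rotate(-3)): offset=3, physical=[i,E,p,C,B,F], logical=[C,B,F,i,E,p]
After op 6 (rotate(-2)): offset=1, physical=[i,E,p,C,B,F], logical=[E,p,C,B,F,i]
After op 7 (replace(4, 'b')): offset=1, physical=[i,E,p,C,B,b], logical=[E,p,C,B,b,i]

Answer: b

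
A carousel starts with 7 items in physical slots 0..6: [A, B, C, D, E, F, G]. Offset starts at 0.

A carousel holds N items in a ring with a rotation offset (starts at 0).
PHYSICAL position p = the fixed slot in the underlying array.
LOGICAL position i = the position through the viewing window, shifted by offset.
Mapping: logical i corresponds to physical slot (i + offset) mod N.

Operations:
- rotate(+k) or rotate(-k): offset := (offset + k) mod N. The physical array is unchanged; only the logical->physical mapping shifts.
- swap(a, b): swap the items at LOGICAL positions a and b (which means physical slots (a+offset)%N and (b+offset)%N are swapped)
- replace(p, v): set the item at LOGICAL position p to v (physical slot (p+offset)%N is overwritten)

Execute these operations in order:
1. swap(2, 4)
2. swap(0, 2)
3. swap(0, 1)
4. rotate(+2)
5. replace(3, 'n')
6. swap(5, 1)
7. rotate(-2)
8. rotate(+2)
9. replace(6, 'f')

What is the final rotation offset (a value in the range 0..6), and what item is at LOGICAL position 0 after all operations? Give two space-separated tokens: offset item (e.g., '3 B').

After op 1 (swap(2, 4)): offset=0, physical=[A,B,E,D,C,F,G], logical=[A,B,E,D,C,F,G]
After op 2 (swap(0, 2)): offset=0, physical=[E,B,A,D,C,F,G], logical=[E,B,A,D,C,F,G]
After op 3 (swap(0, 1)): offset=0, physical=[B,E,A,D,C,F,G], logical=[B,E,A,D,C,F,G]
After op 4 (rotate(+2)): offset=2, physical=[B,E,A,D,C,F,G], logical=[A,D,C,F,G,B,E]
After op 5 (replace(3, 'n')): offset=2, physical=[B,E,A,D,C,n,G], logical=[A,D,C,n,G,B,E]
After op 6 (swap(5, 1)): offset=2, physical=[D,E,A,B,C,n,G], logical=[A,B,C,n,G,D,E]
After op 7 (rotate(-2)): offset=0, physical=[D,E,A,B,C,n,G], logical=[D,E,A,B,C,n,G]
After op 8 (rotate(+2)): offset=2, physical=[D,E,A,B,C,n,G], logical=[A,B,C,n,G,D,E]
After op 9 (replace(6, 'f')): offset=2, physical=[D,f,A,B,C,n,G], logical=[A,B,C,n,G,D,f]

Answer: 2 A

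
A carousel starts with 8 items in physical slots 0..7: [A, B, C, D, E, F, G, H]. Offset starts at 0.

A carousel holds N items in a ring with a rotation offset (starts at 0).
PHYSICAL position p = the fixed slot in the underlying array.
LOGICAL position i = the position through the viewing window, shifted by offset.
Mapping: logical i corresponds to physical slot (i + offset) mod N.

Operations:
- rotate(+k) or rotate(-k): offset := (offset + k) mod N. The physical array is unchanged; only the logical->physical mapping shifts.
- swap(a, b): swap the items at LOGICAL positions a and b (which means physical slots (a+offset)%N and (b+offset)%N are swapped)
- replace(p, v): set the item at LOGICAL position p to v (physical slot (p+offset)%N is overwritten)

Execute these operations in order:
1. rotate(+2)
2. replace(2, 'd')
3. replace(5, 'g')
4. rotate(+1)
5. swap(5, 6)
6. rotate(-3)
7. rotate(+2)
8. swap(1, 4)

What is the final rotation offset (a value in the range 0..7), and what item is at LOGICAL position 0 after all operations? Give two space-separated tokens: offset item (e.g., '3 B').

After op 1 (rotate(+2)): offset=2, physical=[A,B,C,D,E,F,G,H], logical=[C,D,E,F,G,H,A,B]
After op 2 (replace(2, 'd')): offset=2, physical=[A,B,C,D,d,F,G,H], logical=[C,D,d,F,G,H,A,B]
After op 3 (replace(5, 'g')): offset=2, physical=[A,B,C,D,d,F,G,g], logical=[C,D,d,F,G,g,A,B]
After op 4 (rotate(+1)): offset=3, physical=[A,B,C,D,d,F,G,g], logical=[D,d,F,G,g,A,B,C]
After op 5 (swap(5, 6)): offset=3, physical=[B,A,C,D,d,F,G,g], logical=[D,d,F,G,g,B,A,C]
After op 6 (rotate(-3)): offset=0, physical=[B,A,C,D,d,F,G,g], logical=[B,A,C,D,d,F,G,g]
After op 7 (rotate(+2)): offset=2, physical=[B,A,C,D,d,F,G,g], logical=[C,D,d,F,G,g,B,A]
After op 8 (swap(1, 4)): offset=2, physical=[B,A,C,G,d,F,D,g], logical=[C,G,d,F,D,g,B,A]

Answer: 2 C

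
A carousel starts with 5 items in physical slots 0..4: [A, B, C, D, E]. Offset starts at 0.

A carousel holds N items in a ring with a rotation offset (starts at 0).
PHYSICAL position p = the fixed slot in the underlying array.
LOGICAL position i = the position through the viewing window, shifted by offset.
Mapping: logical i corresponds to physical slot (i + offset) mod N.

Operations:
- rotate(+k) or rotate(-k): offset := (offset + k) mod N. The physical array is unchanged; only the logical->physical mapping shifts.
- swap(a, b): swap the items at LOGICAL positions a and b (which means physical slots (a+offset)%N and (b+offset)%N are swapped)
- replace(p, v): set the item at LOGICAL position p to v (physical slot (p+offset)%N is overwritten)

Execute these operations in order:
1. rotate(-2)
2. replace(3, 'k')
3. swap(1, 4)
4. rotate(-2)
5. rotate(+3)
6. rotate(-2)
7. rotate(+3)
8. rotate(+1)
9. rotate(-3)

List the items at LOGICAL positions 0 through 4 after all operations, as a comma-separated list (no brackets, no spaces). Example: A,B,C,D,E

Answer: D,C,A,k,E

Derivation:
After op 1 (rotate(-2)): offset=3, physical=[A,B,C,D,E], logical=[D,E,A,B,C]
After op 2 (replace(3, 'k')): offset=3, physical=[A,k,C,D,E], logical=[D,E,A,k,C]
After op 3 (swap(1, 4)): offset=3, physical=[A,k,E,D,C], logical=[D,C,A,k,E]
After op 4 (rotate(-2)): offset=1, physical=[A,k,E,D,C], logical=[k,E,D,C,A]
After op 5 (rotate(+3)): offset=4, physical=[A,k,E,D,C], logical=[C,A,k,E,D]
After op 6 (rotate(-2)): offset=2, physical=[A,k,E,D,C], logical=[E,D,C,A,k]
After op 7 (rotate(+3)): offset=0, physical=[A,k,E,D,C], logical=[A,k,E,D,C]
After op 8 (rotate(+1)): offset=1, physical=[A,k,E,D,C], logical=[k,E,D,C,A]
After op 9 (rotate(-3)): offset=3, physical=[A,k,E,D,C], logical=[D,C,A,k,E]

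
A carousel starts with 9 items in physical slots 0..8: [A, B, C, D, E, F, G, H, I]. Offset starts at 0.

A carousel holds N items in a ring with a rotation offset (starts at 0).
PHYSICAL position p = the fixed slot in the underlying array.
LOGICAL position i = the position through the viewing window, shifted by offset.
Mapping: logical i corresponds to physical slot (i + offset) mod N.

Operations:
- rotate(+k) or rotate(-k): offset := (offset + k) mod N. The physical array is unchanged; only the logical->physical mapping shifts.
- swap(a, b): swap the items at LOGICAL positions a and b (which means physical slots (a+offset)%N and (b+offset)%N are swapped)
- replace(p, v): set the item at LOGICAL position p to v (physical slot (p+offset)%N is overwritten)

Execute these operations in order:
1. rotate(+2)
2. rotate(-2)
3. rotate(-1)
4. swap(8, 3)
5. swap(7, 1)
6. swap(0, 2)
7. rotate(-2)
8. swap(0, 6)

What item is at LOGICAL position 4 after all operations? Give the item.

Answer: I

Derivation:
After op 1 (rotate(+2)): offset=2, physical=[A,B,C,D,E,F,G,H,I], logical=[C,D,E,F,G,H,I,A,B]
After op 2 (rotate(-2)): offset=0, physical=[A,B,C,D,E,F,G,H,I], logical=[A,B,C,D,E,F,G,H,I]
After op 3 (rotate(-1)): offset=8, physical=[A,B,C,D,E,F,G,H,I], logical=[I,A,B,C,D,E,F,G,H]
After op 4 (swap(8, 3)): offset=8, physical=[A,B,H,D,E,F,G,C,I], logical=[I,A,B,H,D,E,F,G,C]
After op 5 (swap(7, 1)): offset=8, physical=[G,B,H,D,E,F,A,C,I], logical=[I,G,B,H,D,E,F,A,C]
After op 6 (swap(0, 2)): offset=8, physical=[G,I,H,D,E,F,A,C,B], logical=[B,G,I,H,D,E,F,A,C]
After op 7 (rotate(-2)): offset=6, physical=[G,I,H,D,E,F,A,C,B], logical=[A,C,B,G,I,H,D,E,F]
After op 8 (swap(0, 6)): offset=6, physical=[G,I,H,A,E,F,D,C,B], logical=[D,C,B,G,I,H,A,E,F]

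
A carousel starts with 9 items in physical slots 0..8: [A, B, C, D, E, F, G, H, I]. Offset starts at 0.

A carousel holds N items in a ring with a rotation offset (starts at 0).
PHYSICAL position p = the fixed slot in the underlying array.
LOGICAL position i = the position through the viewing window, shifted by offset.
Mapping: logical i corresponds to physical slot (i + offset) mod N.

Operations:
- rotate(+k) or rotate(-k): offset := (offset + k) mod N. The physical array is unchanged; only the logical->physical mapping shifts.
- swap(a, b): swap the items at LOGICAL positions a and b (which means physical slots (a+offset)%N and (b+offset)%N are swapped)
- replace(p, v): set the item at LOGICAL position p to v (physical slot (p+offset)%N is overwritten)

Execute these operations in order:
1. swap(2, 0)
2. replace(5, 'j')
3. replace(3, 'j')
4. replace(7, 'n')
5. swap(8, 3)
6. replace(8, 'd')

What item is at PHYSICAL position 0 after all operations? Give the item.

After op 1 (swap(2, 0)): offset=0, physical=[C,B,A,D,E,F,G,H,I], logical=[C,B,A,D,E,F,G,H,I]
After op 2 (replace(5, 'j')): offset=0, physical=[C,B,A,D,E,j,G,H,I], logical=[C,B,A,D,E,j,G,H,I]
After op 3 (replace(3, 'j')): offset=0, physical=[C,B,A,j,E,j,G,H,I], logical=[C,B,A,j,E,j,G,H,I]
After op 4 (replace(7, 'n')): offset=0, physical=[C,B,A,j,E,j,G,n,I], logical=[C,B,A,j,E,j,G,n,I]
After op 5 (swap(8, 3)): offset=0, physical=[C,B,A,I,E,j,G,n,j], logical=[C,B,A,I,E,j,G,n,j]
After op 6 (replace(8, 'd')): offset=0, physical=[C,B,A,I,E,j,G,n,d], logical=[C,B,A,I,E,j,G,n,d]

Answer: C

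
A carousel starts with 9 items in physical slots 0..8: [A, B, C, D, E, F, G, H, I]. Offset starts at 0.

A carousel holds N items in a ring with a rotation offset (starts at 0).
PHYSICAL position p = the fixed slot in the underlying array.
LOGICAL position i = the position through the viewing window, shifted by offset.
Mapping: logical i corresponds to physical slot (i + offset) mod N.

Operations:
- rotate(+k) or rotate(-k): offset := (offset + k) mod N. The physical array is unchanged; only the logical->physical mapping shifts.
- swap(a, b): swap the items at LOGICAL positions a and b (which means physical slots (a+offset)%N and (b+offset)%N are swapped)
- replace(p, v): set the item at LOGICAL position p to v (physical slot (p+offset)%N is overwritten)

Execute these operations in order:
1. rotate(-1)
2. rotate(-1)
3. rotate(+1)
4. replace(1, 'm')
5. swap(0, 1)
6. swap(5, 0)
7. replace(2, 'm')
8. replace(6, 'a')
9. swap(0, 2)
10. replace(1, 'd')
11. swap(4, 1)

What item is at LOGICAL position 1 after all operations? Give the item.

After op 1 (rotate(-1)): offset=8, physical=[A,B,C,D,E,F,G,H,I], logical=[I,A,B,C,D,E,F,G,H]
After op 2 (rotate(-1)): offset=7, physical=[A,B,C,D,E,F,G,H,I], logical=[H,I,A,B,C,D,E,F,G]
After op 3 (rotate(+1)): offset=8, physical=[A,B,C,D,E,F,G,H,I], logical=[I,A,B,C,D,E,F,G,H]
After op 4 (replace(1, 'm')): offset=8, physical=[m,B,C,D,E,F,G,H,I], logical=[I,m,B,C,D,E,F,G,H]
After op 5 (swap(0, 1)): offset=8, physical=[I,B,C,D,E,F,G,H,m], logical=[m,I,B,C,D,E,F,G,H]
After op 6 (swap(5, 0)): offset=8, physical=[I,B,C,D,m,F,G,H,E], logical=[E,I,B,C,D,m,F,G,H]
After op 7 (replace(2, 'm')): offset=8, physical=[I,m,C,D,m,F,G,H,E], logical=[E,I,m,C,D,m,F,G,H]
After op 8 (replace(6, 'a')): offset=8, physical=[I,m,C,D,m,a,G,H,E], logical=[E,I,m,C,D,m,a,G,H]
After op 9 (swap(0, 2)): offset=8, physical=[I,E,C,D,m,a,G,H,m], logical=[m,I,E,C,D,m,a,G,H]
After op 10 (replace(1, 'd')): offset=8, physical=[d,E,C,D,m,a,G,H,m], logical=[m,d,E,C,D,m,a,G,H]
After op 11 (swap(4, 1)): offset=8, physical=[D,E,C,d,m,a,G,H,m], logical=[m,D,E,C,d,m,a,G,H]

Answer: D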